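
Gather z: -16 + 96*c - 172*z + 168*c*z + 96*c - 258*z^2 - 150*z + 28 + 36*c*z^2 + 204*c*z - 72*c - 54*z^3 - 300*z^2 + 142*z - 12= 120*c - 54*z^3 + z^2*(36*c - 558) + z*(372*c - 180)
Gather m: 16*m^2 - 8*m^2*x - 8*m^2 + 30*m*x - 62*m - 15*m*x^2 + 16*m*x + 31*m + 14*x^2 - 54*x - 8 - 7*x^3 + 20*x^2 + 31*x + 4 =m^2*(8 - 8*x) + m*(-15*x^2 + 46*x - 31) - 7*x^3 + 34*x^2 - 23*x - 4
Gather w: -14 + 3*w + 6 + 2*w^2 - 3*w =2*w^2 - 8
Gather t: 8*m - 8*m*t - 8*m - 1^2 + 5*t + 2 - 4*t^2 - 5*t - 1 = -8*m*t - 4*t^2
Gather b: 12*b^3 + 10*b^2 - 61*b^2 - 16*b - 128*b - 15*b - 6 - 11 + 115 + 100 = 12*b^3 - 51*b^2 - 159*b + 198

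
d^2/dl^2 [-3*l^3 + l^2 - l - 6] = 2 - 18*l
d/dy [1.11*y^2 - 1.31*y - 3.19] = 2.22*y - 1.31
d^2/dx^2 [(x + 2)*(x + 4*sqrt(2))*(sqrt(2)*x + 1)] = 6*sqrt(2)*x + 4*sqrt(2) + 18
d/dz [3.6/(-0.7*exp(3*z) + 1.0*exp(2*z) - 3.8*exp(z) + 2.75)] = (7.56*exp(2*z) - 7.2*exp(z) + 13.68)*exp(z)/(0.7*exp(3*z) - 1.0*exp(2*z) + 3.8*exp(z) - 2.75)^2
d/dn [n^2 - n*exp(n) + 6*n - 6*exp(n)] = -n*exp(n) + 2*n - 7*exp(n) + 6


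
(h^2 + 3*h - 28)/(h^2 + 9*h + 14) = (h - 4)/(h + 2)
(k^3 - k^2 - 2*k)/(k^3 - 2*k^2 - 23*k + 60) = k*(k^2 - k - 2)/(k^3 - 2*k^2 - 23*k + 60)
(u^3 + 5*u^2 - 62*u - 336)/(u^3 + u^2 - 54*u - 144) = (u + 7)/(u + 3)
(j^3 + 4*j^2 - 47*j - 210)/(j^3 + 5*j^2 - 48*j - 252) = (j + 5)/(j + 6)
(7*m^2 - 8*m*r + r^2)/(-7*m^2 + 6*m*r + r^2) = (-7*m + r)/(7*m + r)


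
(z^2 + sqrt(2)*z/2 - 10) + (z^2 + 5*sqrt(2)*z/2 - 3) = 2*z^2 + 3*sqrt(2)*z - 13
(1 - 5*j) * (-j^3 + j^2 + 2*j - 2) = 5*j^4 - 6*j^3 - 9*j^2 + 12*j - 2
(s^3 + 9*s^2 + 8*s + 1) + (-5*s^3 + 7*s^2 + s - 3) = -4*s^3 + 16*s^2 + 9*s - 2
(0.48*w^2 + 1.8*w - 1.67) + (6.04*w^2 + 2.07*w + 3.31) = 6.52*w^2 + 3.87*w + 1.64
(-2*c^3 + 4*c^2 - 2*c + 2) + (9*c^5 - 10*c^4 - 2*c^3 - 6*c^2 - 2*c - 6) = 9*c^5 - 10*c^4 - 4*c^3 - 2*c^2 - 4*c - 4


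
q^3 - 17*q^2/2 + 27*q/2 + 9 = (q - 6)*(q - 3)*(q + 1/2)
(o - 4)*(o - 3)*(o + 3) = o^3 - 4*o^2 - 9*o + 36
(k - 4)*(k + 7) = k^2 + 3*k - 28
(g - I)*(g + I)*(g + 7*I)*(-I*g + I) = -I*g^4 + 7*g^3 + I*g^3 - 7*g^2 - I*g^2 + 7*g + I*g - 7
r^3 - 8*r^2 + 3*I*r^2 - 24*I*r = r*(r - 8)*(r + 3*I)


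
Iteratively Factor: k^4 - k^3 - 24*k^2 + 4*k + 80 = (k - 2)*(k^3 + k^2 - 22*k - 40) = (k - 5)*(k - 2)*(k^2 + 6*k + 8) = (k - 5)*(k - 2)*(k + 4)*(k + 2)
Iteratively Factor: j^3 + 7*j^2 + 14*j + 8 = (j + 2)*(j^2 + 5*j + 4) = (j + 1)*(j + 2)*(j + 4)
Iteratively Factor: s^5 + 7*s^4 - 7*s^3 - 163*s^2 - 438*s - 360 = (s + 3)*(s^4 + 4*s^3 - 19*s^2 - 106*s - 120) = (s + 2)*(s + 3)*(s^3 + 2*s^2 - 23*s - 60) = (s - 5)*(s + 2)*(s + 3)*(s^2 + 7*s + 12) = (s - 5)*(s + 2)*(s + 3)*(s + 4)*(s + 3)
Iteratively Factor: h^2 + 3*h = (h + 3)*(h)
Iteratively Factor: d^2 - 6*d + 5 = (d - 5)*(d - 1)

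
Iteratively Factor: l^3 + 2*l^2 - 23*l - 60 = (l + 4)*(l^2 - 2*l - 15) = (l - 5)*(l + 4)*(l + 3)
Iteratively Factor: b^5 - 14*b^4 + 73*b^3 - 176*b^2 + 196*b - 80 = (b - 1)*(b^4 - 13*b^3 + 60*b^2 - 116*b + 80) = (b - 4)*(b - 1)*(b^3 - 9*b^2 + 24*b - 20) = (b - 4)*(b - 2)*(b - 1)*(b^2 - 7*b + 10) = (b - 5)*(b - 4)*(b - 2)*(b - 1)*(b - 2)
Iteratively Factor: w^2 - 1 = (w - 1)*(w + 1)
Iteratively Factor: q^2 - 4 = (q + 2)*(q - 2)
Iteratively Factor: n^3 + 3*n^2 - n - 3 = (n + 1)*(n^2 + 2*n - 3) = (n + 1)*(n + 3)*(n - 1)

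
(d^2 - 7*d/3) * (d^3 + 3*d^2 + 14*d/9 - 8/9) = d^5 + 2*d^4/3 - 49*d^3/9 - 122*d^2/27 + 56*d/27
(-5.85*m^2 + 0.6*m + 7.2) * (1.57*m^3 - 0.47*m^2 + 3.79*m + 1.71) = -9.1845*m^5 + 3.6915*m^4 - 11.1495*m^3 - 11.1135*m^2 + 28.314*m + 12.312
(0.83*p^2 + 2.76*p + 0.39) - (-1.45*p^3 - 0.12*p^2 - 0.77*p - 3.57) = 1.45*p^3 + 0.95*p^2 + 3.53*p + 3.96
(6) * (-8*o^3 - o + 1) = -48*o^3 - 6*o + 6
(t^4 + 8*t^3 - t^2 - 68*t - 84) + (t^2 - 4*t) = t^4 + 8*t^3 - 72*t - 84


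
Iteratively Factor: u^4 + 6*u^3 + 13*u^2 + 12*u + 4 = (u + 2)*(u^3 + 4*u^2 + 5*u + 2) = (u + 1)*(u + 2)*(u^2 + 3*u + 2) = (u + 1)*(u + 2)^2*(u + 1)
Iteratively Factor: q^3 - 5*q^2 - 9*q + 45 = (q - 3)*(q^2 - 2*q - 15) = (q - 3)*(q + 3)*(q - 5)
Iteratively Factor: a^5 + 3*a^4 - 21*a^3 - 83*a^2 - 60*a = (a + 1)*(a^4 + 2*a^3 - 23*a^2 - 60*a) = (a + 1)*(a + 3)*(a^3 - a^2 - 20*a) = (a - 5)*(a + 1)*(a + 3)*(a^2 + 4*a) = (a - 5)*(a + 1)*(a + 3)*(a + 4)*(a)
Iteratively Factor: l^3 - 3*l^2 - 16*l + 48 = (l - 3)*(l^2 - 16) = (l - 4)*(l - 3)*(l + 4)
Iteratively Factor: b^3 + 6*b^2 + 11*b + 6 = (b + 3)*(b^2 + 3*b + 2) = (b + 1)*(b + 3)*(b + 2)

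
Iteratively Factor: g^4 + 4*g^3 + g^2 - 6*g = (g)*(g^3 + 4*g^2 + g - 6) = g*(g - 1)*(g^2 + 5*g + 6) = g*(g - 1)*(g + 2)*(g + 3)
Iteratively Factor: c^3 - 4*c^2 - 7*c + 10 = (c - 5)*(c^2 + c - 2) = (c - 5)*(c + 2)*(c - 1)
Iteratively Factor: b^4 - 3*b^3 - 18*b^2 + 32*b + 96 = (b + 2)*(b^3 - 5*b^2 - 8*b + 48) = (b - 4)*(b + 2)*(b^2 - b - 12) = (b - 4)*(b + 2)*(b + 3)*(b - 4)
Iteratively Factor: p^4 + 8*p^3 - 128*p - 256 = (p - 4)*(p^3 + 12*p^2 + 48*p + 64) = (p - 4)*(p + 4)*(p^2 + 8*p + 16) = (p - 4)*(p + 4)^2*(p + 4)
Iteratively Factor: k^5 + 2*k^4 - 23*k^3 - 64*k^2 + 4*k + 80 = (k + 4)*(k^4 - 2*k^3 - 15*k^2 - 4*k + 20) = (k + 2)*(k + 4)*(k^3 - 4*k^2 - 7*k + 10) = (k + 2)^2*(k + 4)*(k^2 - 6*k + 5) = (k - 1)*(k + 2)^2*(k + 4)*(k - 5)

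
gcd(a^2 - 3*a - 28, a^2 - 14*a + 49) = a - 7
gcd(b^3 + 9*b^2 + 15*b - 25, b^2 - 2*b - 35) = b + 5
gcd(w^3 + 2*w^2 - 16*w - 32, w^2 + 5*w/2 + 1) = w + 2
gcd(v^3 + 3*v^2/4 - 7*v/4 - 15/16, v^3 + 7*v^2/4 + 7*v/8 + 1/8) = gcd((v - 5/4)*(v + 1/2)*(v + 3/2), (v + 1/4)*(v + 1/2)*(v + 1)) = v + 1/2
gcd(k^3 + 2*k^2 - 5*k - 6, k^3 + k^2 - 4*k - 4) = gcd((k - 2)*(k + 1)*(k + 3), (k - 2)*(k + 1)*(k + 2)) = k^2 - k - 2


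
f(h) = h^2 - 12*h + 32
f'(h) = 2*h - 12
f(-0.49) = 38.12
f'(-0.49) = -12.98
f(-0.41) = 37.09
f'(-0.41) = -12.82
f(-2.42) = 66.90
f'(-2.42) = -16.84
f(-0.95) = 44.30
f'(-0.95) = -13.90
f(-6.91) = 162.67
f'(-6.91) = -25.82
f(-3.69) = 89.90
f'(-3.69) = -19.38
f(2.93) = 5.42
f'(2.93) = -6.14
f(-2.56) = 69.27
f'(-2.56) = -17.12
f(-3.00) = 77.00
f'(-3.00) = -18.00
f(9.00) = 5.00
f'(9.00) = 6.00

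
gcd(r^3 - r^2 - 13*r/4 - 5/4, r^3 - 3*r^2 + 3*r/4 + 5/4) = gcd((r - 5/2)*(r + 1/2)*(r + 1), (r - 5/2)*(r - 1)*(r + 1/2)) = r^2 - 2*r - 5/4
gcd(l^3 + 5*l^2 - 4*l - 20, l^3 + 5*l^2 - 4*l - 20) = l^3 + 5*l^2 - 4*l - 20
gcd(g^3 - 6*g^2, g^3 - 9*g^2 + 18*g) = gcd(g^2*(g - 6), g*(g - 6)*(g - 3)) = g^2 - 6*g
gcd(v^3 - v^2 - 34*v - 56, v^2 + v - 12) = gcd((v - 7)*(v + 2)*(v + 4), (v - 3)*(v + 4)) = v + 4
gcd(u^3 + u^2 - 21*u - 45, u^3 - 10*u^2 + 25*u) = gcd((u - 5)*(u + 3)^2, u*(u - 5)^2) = u - 5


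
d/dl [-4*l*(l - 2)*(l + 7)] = -12*l^2 - 40*l + 56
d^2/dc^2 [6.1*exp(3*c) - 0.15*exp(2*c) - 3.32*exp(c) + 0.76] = (54.9*exp(2*c) - 0.6*exp(c) - 3.32)*exp(c)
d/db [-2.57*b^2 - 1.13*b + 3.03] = -5.14*b - 1.13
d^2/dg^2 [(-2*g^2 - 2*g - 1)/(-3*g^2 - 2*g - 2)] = 2*(6*g^3 - 9*g^2 - 18*g - 2)/(27*g^6 + 54*g^5 + 90*g^4 + 80*g^3 + 60*g^2 + 24*g + 8)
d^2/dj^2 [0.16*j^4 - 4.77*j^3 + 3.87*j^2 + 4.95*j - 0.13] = 1.92*j^2 - 28.62*j + 7.74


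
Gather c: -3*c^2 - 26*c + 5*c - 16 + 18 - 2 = -3*c^2 - 21*c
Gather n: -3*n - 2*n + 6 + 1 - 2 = 5 - 5*n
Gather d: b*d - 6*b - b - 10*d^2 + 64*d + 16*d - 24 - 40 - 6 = -7*b - 10*d^2 + d*(b + 80) - 70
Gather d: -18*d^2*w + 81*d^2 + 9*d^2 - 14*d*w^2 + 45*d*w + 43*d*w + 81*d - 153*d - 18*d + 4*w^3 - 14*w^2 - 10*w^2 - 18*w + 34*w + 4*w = d^2*(90 - 18*w) + d*(-14*w^2 + 88*w - 90) + 4*w^3 - 24*w^2 + 20*w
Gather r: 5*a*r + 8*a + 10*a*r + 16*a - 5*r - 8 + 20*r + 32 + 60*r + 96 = 24*a + r*(15*a + 75) + 120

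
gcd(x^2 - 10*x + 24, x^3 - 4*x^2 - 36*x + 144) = x^2 - 10*x + 24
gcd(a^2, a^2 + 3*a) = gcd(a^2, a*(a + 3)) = a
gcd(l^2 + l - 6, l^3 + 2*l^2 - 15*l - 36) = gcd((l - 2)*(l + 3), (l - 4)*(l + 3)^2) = l + 3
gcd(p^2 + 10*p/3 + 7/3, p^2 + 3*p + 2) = p + 1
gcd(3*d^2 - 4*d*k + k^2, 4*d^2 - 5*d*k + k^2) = d - k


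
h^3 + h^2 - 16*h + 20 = (h - 2)^2*(h + 5)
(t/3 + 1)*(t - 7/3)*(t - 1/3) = t^3/3 + t^2/9 - 65*t/27 + 7/9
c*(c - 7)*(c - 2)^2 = c^4 - 11*c^3 + 32*c^2 - 28*c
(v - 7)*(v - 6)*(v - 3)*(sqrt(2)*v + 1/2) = sqrt(2)*v^4 - 16*sqrt(2)*v^3 + v^3/2 - 8*v^2 + 81*sqrt(2)*v^2 - 126*sqrt(2)*v + 81*v/2 - 63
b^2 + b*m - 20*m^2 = (b - 4*m)*(b + 5*m)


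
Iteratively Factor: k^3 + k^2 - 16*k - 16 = (k + 4)*(k^2 - 3*k - 4) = (k - 4)*(k + 4)*(k + 1)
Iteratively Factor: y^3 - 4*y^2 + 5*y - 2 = (y - 2)*(y^2 - 2*y + 1) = (y - 2)*(y - 1)*(y - 1)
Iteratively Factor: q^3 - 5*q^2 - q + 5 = (q - 1)*(q^2 - 4*q - 5) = (q - 5)*(q - 1)*(q + 1)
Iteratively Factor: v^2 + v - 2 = (v + 2)*(v - 1)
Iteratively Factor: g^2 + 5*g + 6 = (g + 2)*(g + 3)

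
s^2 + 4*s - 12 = (s - 2)*(s + 6)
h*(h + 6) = h^2 + 6*h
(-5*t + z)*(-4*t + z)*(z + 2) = 20*t^2*z + 40*t^2 - 9*t*z^2 - 18*t*z + z^3 + 2*z^2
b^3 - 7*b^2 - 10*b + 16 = (b - 8)*(b - 1)*(b + 2)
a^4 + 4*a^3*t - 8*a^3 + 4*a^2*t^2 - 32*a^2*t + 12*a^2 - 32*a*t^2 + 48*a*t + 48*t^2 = (a - 6)*(a - 2)*(a + 2*t)^2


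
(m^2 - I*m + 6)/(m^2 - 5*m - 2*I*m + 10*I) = (m^2 - I*m + 6)/(m^2 - 5*m - 2*I*m + 10*I)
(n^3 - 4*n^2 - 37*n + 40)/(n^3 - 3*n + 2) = (n^2 - 3*n - 40)/(n^2 + n - 2)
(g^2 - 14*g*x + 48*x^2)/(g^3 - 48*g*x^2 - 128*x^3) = (g - 6*x)/(g^2 + 8*g*x + 16*x^2)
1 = 1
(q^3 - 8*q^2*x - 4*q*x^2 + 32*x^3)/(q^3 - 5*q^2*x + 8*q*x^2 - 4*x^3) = (q^2 - 6*q*x - 16*x^2)/(q^2 - 3*q*x + 2*x^2)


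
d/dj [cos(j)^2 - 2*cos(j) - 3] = 2*(1 - cos(j))*sin(j)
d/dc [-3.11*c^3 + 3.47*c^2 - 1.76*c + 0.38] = -9.33*c^2 + 6.94*c - 1.76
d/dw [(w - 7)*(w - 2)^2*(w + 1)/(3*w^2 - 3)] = 2*(w^3 - 7*w^2 + 11*w - 2)/(3*(w^2 - 2*w + 1))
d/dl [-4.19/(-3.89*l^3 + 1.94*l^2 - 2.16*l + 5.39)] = (-48.8973*l^2 + 16.2572*l - 9.0504)/(3.89*l^3 - 1.94*l^2 + 2.16*l - 5.39)^2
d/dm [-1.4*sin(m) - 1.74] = -1.4*cos(m)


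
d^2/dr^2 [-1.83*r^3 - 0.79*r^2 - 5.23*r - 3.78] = -10.98*r - 1.58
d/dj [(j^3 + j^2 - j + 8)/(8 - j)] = j*(-2*j^2 + 23*j + 16)/(j^2 - 16*j + 64)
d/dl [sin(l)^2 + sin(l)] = sin(2*l) + cos(l)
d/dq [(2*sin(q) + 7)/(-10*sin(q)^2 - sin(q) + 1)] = (20*sin(q)^2 + 140*sin(q) + 9)*cos(q)/(10*sin(q)^2 + sin(q) - 1)^2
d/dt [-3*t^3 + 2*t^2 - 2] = t*(4 - 9*t)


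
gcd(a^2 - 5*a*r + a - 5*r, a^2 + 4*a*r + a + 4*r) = a + 1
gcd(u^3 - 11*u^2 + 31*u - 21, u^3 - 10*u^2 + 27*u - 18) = u^2 - 4*u + 3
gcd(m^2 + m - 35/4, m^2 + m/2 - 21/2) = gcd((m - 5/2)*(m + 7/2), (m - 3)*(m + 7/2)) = m + 7/2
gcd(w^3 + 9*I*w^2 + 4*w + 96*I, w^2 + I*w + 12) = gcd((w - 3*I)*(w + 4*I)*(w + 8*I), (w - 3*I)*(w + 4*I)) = w^2 + I*w + 12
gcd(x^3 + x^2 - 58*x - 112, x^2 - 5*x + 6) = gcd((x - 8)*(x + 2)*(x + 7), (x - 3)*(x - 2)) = 1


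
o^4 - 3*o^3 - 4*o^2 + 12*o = o*(o - 3)*(o - 2)*(o + 2)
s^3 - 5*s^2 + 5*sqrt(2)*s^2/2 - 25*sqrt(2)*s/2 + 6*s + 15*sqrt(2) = (s - 3)*(s - 2)*(s + 5*sqrt(2)/2)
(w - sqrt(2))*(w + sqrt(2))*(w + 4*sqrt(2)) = w^3 + 4*sqrt(2)*w^2 - 2*w - 8*sqrt(2)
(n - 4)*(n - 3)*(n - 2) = n^3 - 9*n^2 + 26*n - 24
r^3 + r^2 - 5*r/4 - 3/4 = (r - 1)*(r + 1/2)*(r + 3/2)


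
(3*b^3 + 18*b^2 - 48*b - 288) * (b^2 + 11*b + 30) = 3*b^5 + 51*b^4 + 240*b^3 - 276*b^2 - 4608*b - 8640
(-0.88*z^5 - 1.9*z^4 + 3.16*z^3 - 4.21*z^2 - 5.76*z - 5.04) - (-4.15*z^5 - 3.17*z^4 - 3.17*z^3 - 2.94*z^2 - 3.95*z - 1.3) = 3.27*z^5 + 1.27*z^4 + 6.33*z^3 - 1.27*z^2 - 1.81*z - 3.74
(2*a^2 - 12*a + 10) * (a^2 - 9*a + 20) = 2*a^4 - 30*a^3 + 158*a^2 - 330*a + 200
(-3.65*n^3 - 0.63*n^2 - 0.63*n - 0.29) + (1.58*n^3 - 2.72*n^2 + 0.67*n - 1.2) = -2.07*n^3 - 3.35*n^2 + 0.04*n - 1.49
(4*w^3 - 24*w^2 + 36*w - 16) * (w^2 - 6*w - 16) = 4*w^5 - 48*w^4 + 116*w^3 + 152*w^2 - 480*w + 256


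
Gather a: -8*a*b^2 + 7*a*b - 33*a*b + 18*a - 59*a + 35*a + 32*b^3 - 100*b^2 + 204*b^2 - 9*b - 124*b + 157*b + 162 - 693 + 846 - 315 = a*(-8*b^2 - 26*b - 6) + 32*b^3 + 104*b^2 + 24*b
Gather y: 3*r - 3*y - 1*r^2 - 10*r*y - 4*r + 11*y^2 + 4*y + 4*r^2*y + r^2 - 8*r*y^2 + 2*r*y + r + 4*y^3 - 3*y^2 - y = 4*y^3 + y^2*(8 - 8*r) + y*(4*r^2 - 8*r)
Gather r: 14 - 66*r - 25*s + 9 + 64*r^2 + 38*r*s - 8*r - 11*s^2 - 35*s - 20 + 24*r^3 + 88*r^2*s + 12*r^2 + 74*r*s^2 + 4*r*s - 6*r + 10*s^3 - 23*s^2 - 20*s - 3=24*r^3 + r^2*(88*s + 76) + r*(74*s^2 + 42*s - 80) + 10*s^3 - 34*s^2 - 80*s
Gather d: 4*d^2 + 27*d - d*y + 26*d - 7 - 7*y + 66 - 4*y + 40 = 4*d^2 + d*(53 - y) - 11*y + 99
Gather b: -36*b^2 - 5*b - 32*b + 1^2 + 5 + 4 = -36*b^2 - 37*b + 10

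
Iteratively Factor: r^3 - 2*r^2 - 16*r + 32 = (r - 4)*(r^2 + 2*r - 8) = (r - 4)*(r - 2)*(r + 4)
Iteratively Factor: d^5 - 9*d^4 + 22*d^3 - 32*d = (d + 1)*(d^4 - 10*d^3 + 32*d^2 - 32*d) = (d - 4)*(d + 1)*(d^3 - 6*d^2 + 8*d) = (d - 4)^2*(d + 1)*(d^2 - 2*d) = (d - 4)^2*(d - 2)*(d + 1)*(d)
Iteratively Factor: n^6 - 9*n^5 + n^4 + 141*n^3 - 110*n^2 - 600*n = (n - 5)*(n^5 - 4*n^4 - 19*n^3 + 46*n^2 + 120*n) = (n - 5)*(n + 2)*(n^4 - 6*n^3 - 7*n^2 + 60*n) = n*(n - 5)*(n + 2)*(n^3 - 6*n^2 - 7*n + 60) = n*(n - 5)*(n + 2)*(n + 3)*(n^2 - 9*n + 20) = n*(n - 5)*(n - 4)*(n + 2)*(n + 3)*(n - 5)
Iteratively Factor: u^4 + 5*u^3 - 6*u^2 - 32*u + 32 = (u + 4)*(u^3 + u^2 - 10*u + 8) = (u + 4)^2*(u^2 - 3*u + 2) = (u - 1)*(u + 4)^2*(u - 2)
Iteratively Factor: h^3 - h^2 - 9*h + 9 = (h - 3)*(h^2 + 2*h - 3) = (h - 3)*(h + 3)*(h - 1)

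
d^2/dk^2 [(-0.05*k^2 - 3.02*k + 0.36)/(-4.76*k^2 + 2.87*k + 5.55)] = (138.218024*k^3 - 41.015016*k^2 + 508.202352*k - 118.079418)/(107.850176*k^6 - 195.081936*k^5 - 259.626108*k^4 + 431.278057*k^3 + 302.715315*k^2 - 265.209525*k - 170.953875)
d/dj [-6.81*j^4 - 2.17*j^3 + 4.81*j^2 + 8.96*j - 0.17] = -27.24*j^3 - 6.51*j^2 + 9.62*j + 8.96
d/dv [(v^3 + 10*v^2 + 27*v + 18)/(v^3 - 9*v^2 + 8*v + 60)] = (-19*v^4 - 38*v^3 + 449*v^2 + 1524*v + 1476)/(v^6 - 18*v^5 + 97*v^4 - 24*v^3 - 1016*v^2 + 960*v + 3600)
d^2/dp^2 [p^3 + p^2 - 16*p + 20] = 6*p + 2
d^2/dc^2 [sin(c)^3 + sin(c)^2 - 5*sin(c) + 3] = -9*sin(c)^3 - 4*sin(c)^2 + 11*sin(c) + 2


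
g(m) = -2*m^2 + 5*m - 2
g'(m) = 5 - 4*m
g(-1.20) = -10.88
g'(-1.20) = 9.80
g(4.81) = -24.22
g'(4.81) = -14.24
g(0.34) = -0.53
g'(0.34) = 3.64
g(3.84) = -12.29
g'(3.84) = -10.36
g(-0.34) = -3.93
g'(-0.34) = 6.36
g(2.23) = -0.80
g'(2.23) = -3.92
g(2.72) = -3.20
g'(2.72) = -5.88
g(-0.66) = -6.17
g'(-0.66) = 7.64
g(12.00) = -230.00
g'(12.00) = -43.00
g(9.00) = -119.00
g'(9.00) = -31.00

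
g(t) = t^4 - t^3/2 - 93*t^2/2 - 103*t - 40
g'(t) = 4*t^3 - 3*t^2/2 - 93*t - 103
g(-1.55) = 15.57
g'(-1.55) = 22.65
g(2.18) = -468.12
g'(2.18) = -271.43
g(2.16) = -462.70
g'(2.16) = -270.57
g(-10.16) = 7386.40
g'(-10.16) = -3508.05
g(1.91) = -396.54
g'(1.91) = -258.23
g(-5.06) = 10.93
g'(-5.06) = -189.04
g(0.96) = -181.33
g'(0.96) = -190.12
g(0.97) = -183.23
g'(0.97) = -190.97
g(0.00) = -40.00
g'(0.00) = -103.00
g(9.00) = 1463.00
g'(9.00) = 1854.50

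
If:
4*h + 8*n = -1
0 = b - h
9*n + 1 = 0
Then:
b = -1/36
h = -1/36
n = -1/9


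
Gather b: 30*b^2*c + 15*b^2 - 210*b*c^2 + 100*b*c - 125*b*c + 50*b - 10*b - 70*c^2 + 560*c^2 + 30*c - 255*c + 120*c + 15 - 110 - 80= b^2*(30*c + 15) + b*(-210*c^2 - 25*c + 40) + 490*c^2 - 105*c - 175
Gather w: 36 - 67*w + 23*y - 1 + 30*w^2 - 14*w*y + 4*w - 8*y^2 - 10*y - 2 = 30*w^2 + w*(-14*y - 63) - 8*y^2 + 13*y + 33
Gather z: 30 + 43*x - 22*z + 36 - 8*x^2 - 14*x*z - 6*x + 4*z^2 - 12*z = -8*x^2 + 37*x + 4*z^2 + z*(-14*x - 34) + 66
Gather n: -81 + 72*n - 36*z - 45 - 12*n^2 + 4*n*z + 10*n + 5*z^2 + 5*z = -12*n^2 + n*(4*z + 82) + 5*z^2 - 31*z - 126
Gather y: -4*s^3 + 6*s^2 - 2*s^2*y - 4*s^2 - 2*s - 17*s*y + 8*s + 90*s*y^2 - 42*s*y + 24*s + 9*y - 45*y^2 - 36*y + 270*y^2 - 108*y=-4*s^3 + 2*s^2 + 30*s + y^2*(90*s + 225) + y*(-2*s^2 - 59*s - 135)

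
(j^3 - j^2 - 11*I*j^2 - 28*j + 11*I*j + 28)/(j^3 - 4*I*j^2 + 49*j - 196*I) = (j - 1)/(j + 7*I)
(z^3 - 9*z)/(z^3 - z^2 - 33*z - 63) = z*(z - 3)/(z^2 - 4*z - 21)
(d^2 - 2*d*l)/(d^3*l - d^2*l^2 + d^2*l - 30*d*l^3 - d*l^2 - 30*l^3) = d*(-d + 2*l)/(l*(-d^3 + d^2*l - d^2 + 30*d*l^2 + d*l + 30*l^2))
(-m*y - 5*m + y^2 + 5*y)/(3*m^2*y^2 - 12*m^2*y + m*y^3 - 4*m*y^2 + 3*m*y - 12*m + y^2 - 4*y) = (-m*y - 5*m + y^2 + 5*y)/(3*m^2*y^2 - 12*m^2*y + m*y^3 - 4*m*y^2 + 3*m*y - 12*m + y^2 - 4*y)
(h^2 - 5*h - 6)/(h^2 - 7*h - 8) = (h - 6)/(h - 8)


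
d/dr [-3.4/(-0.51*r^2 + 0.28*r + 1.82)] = (0.952 - 3.468*r)/(-0.51*r^2 + 0.28*r + 1.82)^2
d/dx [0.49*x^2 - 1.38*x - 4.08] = 0.98*x - 1.38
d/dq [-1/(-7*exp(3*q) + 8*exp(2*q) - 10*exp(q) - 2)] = (-21*exp(2*q) + 16*exp(q) - 10)*exp(q)/(7*exp(3*q) - 8*exp(2*q) + 10*exp(q) + 2)^2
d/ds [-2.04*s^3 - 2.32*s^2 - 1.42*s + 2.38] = -6.12*s^2 - 4.64*s - 1.42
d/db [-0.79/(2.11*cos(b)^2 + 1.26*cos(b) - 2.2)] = -(3.3338*cos(b) + 0.9954)*sin(b)/(2.11*cos(b)^2 + 1.26*cos(b) - 2.2)^2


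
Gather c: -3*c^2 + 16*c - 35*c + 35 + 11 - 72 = -3*c^2 - 19*c - 26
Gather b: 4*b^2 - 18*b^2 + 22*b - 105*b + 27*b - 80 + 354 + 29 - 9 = -14*b^2 - 56*b + 294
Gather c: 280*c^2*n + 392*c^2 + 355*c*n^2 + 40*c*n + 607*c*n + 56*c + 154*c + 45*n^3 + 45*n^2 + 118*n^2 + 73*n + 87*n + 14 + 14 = c^2*(280*n + 392) + c*(355*n^2 + 647*n + 210) + 45*n^3 + 163*n^2 + 160*n + 28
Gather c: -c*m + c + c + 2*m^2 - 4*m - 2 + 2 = c*(2 - m) + 2*m^2 - 4*m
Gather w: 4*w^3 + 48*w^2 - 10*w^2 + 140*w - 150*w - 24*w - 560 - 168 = 4*w^3 + 38*w^2 - 34*w - 728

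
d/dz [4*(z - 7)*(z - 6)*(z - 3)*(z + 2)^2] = 20*z^4 - 192*z^3 + 252*z^2 + 1072*z - 720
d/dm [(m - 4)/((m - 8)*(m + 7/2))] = 4*(-m^2 + 8*m - 46)/(4*m^4 - 36*m^3 - 143*m^2 + 1008*m + 3136)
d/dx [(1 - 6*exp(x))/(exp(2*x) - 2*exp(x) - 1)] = 2*(3*exp(2*x) - exp(x) + 4)*exp(x)/(exp(4*x) - 4*exp(3*x) + 2*exp(2*x) + 4*exp(x) + 1)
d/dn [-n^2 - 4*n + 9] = -2*n - 4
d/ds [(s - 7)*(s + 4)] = 2*s - 3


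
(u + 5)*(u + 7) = u^2 + 12*u + 35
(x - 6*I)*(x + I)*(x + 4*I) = x^3 - I*x^2 + 26*x + 24*I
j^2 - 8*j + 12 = (j - 6)*(j - 2)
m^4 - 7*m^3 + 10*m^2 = m^2*(m - 5)*(m - 2)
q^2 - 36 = (q - 6)*(q + 6)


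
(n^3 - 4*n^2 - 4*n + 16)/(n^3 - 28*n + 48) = (n + 2)/(n + 6)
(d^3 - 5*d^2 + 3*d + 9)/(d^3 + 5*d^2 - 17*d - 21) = (d - 3)/(d + 7)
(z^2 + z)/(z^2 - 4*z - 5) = z/(z - 5)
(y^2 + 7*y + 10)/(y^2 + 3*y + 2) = (y + 5)/(y + 1)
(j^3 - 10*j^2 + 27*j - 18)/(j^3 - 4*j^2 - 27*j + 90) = (j - 1)/(j + 5)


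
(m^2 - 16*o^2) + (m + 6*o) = m^2 + m - 16*o^2 + 6*o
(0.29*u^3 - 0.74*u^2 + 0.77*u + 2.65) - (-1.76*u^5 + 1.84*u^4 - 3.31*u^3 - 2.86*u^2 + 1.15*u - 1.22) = 1.76*u^5 - 1.84*u^4 + 3.6*u^3 + 2.12*u^2 - 0.38*u + 3.87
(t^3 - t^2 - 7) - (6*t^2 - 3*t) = t^3 - 7*t^2 + 3*t - 7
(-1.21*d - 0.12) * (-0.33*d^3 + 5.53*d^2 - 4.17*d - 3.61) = 0.3993*d^4 - 6.6517*d^3 + 4.3821*d^2 + 4.8685*d + 0.4332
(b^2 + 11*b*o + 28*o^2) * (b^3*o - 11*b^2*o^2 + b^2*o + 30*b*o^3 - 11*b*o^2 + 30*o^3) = b^5*o + b^4*o - 63*b^3*o^3 + 22*b^2*o^4 - 63*b^2*o^3 + 840*b*o^5 + 22*b*o^4 + 840*o^5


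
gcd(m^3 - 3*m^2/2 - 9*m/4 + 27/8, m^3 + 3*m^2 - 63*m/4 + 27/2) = m^2 - 3*m + 9/4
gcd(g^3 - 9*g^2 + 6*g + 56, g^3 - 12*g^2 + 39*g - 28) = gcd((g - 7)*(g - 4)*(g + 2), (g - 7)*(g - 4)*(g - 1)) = g^2 - 11*g + 28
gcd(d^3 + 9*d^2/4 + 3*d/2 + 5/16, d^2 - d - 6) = 1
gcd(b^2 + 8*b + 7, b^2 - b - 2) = b + 1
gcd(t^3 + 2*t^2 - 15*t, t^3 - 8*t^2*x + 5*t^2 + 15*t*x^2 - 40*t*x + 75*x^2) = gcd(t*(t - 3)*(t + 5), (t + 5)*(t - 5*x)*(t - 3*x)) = t + 5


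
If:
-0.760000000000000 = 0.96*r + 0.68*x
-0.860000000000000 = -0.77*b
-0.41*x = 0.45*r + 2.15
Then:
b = 1.12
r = 13.13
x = -19.66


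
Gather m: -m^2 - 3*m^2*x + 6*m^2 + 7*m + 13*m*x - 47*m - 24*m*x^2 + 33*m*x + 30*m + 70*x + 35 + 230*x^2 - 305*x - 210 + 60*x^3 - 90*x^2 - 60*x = m^2*(5 - 3*x) + m*(-24*x^2 + 46*x - 10) + 60*x^3 + 140*x^2 - 295*x - 175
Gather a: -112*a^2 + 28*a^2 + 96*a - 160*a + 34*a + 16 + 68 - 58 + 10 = -84*a^2 - 30*a + 36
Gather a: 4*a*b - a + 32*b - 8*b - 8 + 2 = a*(4*b - 1) + 24*b - 6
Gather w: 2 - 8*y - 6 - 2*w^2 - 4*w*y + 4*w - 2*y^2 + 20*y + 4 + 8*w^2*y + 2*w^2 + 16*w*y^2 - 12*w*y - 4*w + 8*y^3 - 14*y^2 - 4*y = 8*w^2*y + w*(16*y^2 - 16*y) + 8*y^3 - 16*y^2 + 8*y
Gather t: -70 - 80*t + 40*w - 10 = -80*t + 40*w - 80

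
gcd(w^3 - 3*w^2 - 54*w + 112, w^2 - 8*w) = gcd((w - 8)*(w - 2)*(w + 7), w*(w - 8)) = w - 8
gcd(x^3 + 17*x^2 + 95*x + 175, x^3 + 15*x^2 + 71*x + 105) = x^2 + 12*x + 35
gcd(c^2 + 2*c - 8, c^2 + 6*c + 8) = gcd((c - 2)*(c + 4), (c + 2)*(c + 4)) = c + 4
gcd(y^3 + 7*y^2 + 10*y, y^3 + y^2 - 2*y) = y^2 + 2*y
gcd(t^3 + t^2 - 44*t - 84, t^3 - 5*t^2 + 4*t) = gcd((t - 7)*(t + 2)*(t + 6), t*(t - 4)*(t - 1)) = 1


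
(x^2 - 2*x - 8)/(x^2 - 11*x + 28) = (x + 2)/(x - 7)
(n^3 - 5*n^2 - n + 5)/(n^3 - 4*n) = (n^3 - 5*n^2 - n + 5)/(n*(n^2 - 4))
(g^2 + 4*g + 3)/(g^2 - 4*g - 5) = (g + 3)/(g - 5)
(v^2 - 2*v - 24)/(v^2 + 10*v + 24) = (v - 6)/(v + 6)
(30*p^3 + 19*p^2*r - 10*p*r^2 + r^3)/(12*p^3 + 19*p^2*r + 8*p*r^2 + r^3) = (30*p^2 - 11*p*r + r^2)/(12*p^2 + 7*p*r + r^2)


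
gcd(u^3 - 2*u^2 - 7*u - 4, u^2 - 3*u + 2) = 1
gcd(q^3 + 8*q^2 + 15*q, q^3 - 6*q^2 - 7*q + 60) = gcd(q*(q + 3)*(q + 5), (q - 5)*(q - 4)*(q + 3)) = q + 3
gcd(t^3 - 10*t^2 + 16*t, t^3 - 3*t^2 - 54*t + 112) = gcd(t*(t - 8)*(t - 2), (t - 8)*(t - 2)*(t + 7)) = t^2 - 10*t + 16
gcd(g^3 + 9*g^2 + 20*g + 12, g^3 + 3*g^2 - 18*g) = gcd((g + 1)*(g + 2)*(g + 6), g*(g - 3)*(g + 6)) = g + 6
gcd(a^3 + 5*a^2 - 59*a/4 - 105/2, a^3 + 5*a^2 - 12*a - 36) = a + 6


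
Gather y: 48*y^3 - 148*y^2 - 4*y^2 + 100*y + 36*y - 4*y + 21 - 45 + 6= 48*y^3 - 152*y^2 + 132*y - 18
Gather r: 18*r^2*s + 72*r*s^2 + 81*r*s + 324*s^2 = 18*r^2*s + r*(72*s^2 + 81*s) + 324*s^2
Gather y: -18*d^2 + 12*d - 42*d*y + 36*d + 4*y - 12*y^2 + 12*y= -18*d^2 + 48*d - 12*y^2 + y*(16 - 42*d)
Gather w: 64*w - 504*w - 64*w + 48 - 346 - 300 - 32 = -504*w - 630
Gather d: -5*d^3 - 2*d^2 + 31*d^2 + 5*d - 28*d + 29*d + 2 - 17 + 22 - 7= -5*d^3 + 29*d^2 + 6*d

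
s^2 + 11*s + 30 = (s + 5)*(s + 6)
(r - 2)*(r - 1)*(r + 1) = r^3 - 2*r^2 - r + 2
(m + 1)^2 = m^2 + 2*m + 1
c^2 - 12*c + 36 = (c - 6)^2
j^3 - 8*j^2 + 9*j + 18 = (j - 6)*(j - 3)*(j + 1)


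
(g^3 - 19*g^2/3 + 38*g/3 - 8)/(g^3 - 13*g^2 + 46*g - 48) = (g - 4/3)/(g - 8)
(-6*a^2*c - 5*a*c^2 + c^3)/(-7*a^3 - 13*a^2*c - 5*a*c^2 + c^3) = c*(6*a - c)/(7*a^2 + 6*a*c - c^2)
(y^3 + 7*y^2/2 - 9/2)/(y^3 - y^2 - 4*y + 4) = (2*y^2 + 9*y + 9)/(2*(y^2 - 4))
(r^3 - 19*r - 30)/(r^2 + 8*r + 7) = (r^3 - 19*r - 30)/(r^2 + 8*r + 7)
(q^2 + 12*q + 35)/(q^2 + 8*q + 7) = (q + 5)/(q + 1)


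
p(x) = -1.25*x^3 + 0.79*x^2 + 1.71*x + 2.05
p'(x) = -3.75*x^2 + 1.58*x + 1.71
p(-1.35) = 4.26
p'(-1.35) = -7.26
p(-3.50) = 59.34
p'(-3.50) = -49.76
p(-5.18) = 188.13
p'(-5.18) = -107.10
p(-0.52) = 1.55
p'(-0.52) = -0.13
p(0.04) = 2.12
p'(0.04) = 1.77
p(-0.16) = 1.80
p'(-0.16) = 1.36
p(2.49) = -8.09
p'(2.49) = -17.61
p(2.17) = -3.29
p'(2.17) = -12.52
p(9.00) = -829.82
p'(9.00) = -287.82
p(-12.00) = 2255.29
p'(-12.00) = -557.25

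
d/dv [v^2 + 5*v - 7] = 2*v + 5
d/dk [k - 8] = 1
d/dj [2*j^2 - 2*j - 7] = 4*j - 2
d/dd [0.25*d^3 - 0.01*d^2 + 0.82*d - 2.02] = 0.75*d^2 - 0.02*d + 0.82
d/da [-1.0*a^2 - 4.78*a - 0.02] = -2.0*a - 4.78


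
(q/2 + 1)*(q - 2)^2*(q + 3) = q^4/2 + q^3/2 - 5*q^2 - 2*q + 12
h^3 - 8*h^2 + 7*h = h*(h - 7)*(h - 1)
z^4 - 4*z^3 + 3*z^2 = z^2*(z - 3)*(z - 1)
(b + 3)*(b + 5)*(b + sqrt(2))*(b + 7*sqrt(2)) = b^4 + 8*b^3 + 8*sqrt(2)*b^3 + 29*b^2 + 64*sqrt(2)*b^2 + 112*b + 120*sqrt(2)*b + 210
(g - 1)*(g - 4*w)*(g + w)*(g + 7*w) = g^4 + 4*g^3*w - g^3 - 25*g^2*w^2 - 4*g^2*w - 28*g*w^3 + 25*g*w^2 + 28*w^3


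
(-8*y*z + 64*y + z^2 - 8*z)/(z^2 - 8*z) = (-8*y + z)/z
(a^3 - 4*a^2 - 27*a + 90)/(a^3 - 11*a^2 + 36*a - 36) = (a + 5)/(a - 2)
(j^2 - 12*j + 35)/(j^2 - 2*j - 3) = (-j^2 + 12*j - 35)/(-j^2 + 2*j + 3)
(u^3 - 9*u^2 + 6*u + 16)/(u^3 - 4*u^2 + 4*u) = (u^2 - 7*u - 8)/(u*(u - 2))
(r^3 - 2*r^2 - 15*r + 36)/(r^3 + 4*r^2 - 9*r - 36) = (r - 3)/(r + 3)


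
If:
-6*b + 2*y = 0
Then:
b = y/3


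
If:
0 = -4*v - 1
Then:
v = -1/4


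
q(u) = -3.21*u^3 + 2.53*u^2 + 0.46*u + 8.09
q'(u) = -9.63*u^2 + 5.06*u + 0.46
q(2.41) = -21.04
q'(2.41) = -43.28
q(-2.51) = 73.64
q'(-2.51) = -72.91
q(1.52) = 3.36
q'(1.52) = -14.10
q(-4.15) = 279.18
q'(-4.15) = -186.39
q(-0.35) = 8.38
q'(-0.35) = -2.49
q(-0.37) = 8.43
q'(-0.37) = -2.73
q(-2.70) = 88.47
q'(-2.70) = -83.40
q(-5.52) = 622.55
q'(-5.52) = -320.90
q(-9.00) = 2548.97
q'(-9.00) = -825.11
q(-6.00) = 789.77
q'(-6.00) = -376.58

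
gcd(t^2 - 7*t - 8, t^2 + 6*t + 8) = 1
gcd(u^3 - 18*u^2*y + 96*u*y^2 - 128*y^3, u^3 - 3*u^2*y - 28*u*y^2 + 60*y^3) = -u + 2*y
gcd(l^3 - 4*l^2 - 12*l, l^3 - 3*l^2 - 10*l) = l^2 + 2*l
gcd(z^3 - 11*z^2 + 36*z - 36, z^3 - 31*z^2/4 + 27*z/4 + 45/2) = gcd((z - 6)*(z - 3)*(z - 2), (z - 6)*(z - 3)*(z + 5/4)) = z^2 - 9*z + 18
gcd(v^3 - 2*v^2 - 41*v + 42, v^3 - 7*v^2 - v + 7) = v^2 - 8*v + 7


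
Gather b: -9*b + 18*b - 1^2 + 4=9*b + 3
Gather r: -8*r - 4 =-8*r - 4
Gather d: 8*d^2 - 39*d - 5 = 8*d^2 - 39*d - 5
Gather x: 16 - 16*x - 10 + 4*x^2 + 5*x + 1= 4*x^2 - 11*x + 7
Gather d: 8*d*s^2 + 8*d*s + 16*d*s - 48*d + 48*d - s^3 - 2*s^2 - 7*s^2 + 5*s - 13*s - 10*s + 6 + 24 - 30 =d*(8*s^2 + 24*s) - s^3 - 9*s^2 - 18*s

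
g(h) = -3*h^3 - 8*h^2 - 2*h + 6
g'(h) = -9*h^2 - 16*h - 2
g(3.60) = -244.85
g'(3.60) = -176.24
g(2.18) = -67.46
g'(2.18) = -79.65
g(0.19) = 5.31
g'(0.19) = -5.36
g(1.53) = -26.53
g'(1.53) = -47.55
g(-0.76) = 4.22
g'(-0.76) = 4.96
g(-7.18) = 718.38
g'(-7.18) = -351.09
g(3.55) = -236.14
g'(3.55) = -172.22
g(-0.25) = 6.05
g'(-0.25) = 1.44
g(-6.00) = 378.00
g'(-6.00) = -230.00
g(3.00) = -153.00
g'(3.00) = -131.00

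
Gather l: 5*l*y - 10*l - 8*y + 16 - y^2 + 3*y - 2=l*(5*y - 10) - y^2 - 5*y + 14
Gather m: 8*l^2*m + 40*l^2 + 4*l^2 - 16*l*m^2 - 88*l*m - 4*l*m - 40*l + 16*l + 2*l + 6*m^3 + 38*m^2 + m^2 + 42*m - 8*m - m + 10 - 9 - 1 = 44*l^2 - 22*l + 6*m^3 + m^2*(39 - 16*l) + m*(8*l^2 - 92*l + 33)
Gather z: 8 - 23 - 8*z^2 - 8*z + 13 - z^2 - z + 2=-9*z^2 - 9*z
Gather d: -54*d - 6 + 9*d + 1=-45*d - 5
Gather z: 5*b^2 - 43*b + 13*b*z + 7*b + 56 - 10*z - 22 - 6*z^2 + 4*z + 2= 5*b^2 - 36*b - 6*z^2 + z*(13*b - 6) + 36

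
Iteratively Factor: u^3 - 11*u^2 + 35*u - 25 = (u - 5)*(u^2 - 6*u + 5) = (u - 5)^2*(u - 1)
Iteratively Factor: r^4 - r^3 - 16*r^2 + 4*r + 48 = (r - 2)*(r^3 + r^2 - 14*r - 24) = (r - 2)*(r + 3)*(r^2 - 2*r - 8) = (r - 2)*(r + 2)*(r + 3)*(r - 4)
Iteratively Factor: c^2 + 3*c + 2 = (c + 1)*(c + 2)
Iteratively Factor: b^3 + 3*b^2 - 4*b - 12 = (b + 3)*(b^2 - 4) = (b + 2)*(b + 3)*(b - 2)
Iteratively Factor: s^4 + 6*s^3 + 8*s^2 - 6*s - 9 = (s + 3)*(s^3 + 3*s^2 - s - 3) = (s + 3)^2*(s^2 - 1) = (s - 1)*(s + 3)^2*(s + 1)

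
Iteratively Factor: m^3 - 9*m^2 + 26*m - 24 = (m - 3)*(m^2 - 6*m + 8) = (m - 4)*(m - 3)*(m - 2)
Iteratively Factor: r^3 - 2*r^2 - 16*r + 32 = (r - 4)*(r^2 + 2*r - 8) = (r - 4)*(r + 4)*(r - 2)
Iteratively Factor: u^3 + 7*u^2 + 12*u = (u + 4)*(u^2 + 3*u) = u*(u + 4)*(u + 3)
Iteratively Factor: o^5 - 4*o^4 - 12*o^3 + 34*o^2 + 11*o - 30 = (o - 1)*(o^4 - 3*o^3 - 15*o^2 + 19*o + 30) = (o - 5)*(o - 1)*(o^3 + 2*o^2 - 5*o - 6) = (o - 5)*(o - 1)*(o + 1)*(o^2 + o - 6) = (o - 5)*(o - 2)*(o - 1)*(o + 1)*(o + 3)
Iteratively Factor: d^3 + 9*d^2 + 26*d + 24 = (d + 2)*(d^2 + 7*d + 12) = (d + 2)*(d + 3)*(d + 4)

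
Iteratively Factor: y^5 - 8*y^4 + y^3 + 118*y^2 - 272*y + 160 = (y - 1)*(y^4 - 7*y^3 - 6*y^2 + 112*y - 160) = (y - 1)*(y + 4)*(y^3 - 11*y^2 + 38*y - 40) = (y - 2)*(y - 1)*(y + 4)*(y^2 - 9*y + 20) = (y - 5)*(y - 2)*(y - 1)*(y + 4)*(y - 4)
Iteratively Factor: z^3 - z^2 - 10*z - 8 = (z + 2)*(z^2 - 3*z - 4) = (z - 4)*(z + 2)*(z + 1)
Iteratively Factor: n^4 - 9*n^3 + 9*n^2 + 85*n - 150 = (n + 3)*(n^3 - 12*n^2 + 45*n - 50) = (n - 5)*(n + 3)*(n^2 - 7*n + 10) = (n - 5)*(n - 2)*(n + 3)*(n - 5)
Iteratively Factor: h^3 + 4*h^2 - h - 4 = (h - 1)*(h^2 + 5*h + 4) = (h - 1)*(h + 4)*(h + 1)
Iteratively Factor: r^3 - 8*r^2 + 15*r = (r - 3)*(r^2 - 5*r) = (r - 5)*(r - 3)*(r)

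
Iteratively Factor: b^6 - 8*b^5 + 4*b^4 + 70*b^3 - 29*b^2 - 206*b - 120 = (b + 1)*(b^5 - 9*b^4 + 13*b^3 + 57*b^2 - 86*b - 120) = (b + 1)*(b + 2)*(b^4 - 11*b^3 + 35*b^2 - 13*b - 60) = (b - 4)*(b + 1)*(b + 2)*(b^3 - 7*b^2 + 7*b + 15) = (b - 5)*(b - 4)*(b + 1)*(b + 2)*(b^2 - 2*b - 3) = (b - 5)*(b - 4)*(b + 1)^2*(b + 2)*(b - 3)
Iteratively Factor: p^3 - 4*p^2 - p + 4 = (p - 4)*(p^2 - 1) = (p - 4)*(p + 1)*(p - 1)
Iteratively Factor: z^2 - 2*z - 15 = (z - 5)*(z + 3)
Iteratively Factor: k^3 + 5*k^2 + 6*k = (k + 2)*(k^2 + 3*k) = k*(k + 2)*(k + 3)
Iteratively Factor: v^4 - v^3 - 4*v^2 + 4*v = (v - 1)*(v^3 - 4*v) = (v - 2)*(v - 1)*(v^2 + 2*v) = (v - 2)*(v - 1)*(v + 2)*(v)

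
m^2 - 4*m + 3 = (m - 3)*(m - 1)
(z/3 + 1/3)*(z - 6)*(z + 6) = z^3/3 + z^2/3 - 12*z - 12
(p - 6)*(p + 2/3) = p^2 - 16*p/3 - 4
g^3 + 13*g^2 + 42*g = g*(g + 6)*(g + 7)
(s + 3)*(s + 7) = s^2 + 10*s + 21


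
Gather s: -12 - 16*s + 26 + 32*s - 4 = 16*s + 10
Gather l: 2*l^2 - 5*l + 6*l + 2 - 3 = 2*l^2 + l - 1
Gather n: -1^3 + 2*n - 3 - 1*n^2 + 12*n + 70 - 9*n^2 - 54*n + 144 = -10*n^2 - 40*n + 210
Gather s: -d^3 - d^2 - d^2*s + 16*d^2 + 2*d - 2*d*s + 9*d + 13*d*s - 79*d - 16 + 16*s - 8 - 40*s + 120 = -d^3 + 15*d^2 - 68*d + s*(-d^2 + 11*d - 24) + 96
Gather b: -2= -2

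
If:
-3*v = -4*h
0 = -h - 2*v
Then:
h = 0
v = 0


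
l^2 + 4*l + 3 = (l + 1)*(l + 3)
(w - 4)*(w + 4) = w^2 - 16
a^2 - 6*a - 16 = (a - 8)*(a + 2)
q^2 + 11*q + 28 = (q + 4)*(q + 7)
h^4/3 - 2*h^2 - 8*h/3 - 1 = (h/3 + 1/3)*(h - 3)*(h + 1)^2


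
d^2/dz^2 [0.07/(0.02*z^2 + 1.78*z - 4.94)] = (-5.6e-5*z^2 - 0.004984*z + 0.07*(0.04*z + 1.78)*(0.08*z + 3.56) + 0.013832)/(0.02*z^2 + 1.78*z - 4.94)^3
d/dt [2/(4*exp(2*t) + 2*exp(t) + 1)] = (-16*exp(t) - 4)*exp(t)/(4*exp(2*t) + 2*exp(t) + 1)^2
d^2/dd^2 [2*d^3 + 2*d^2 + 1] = 12*d + 4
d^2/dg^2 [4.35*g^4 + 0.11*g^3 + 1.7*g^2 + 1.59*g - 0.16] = 52.2*g^2 + 0.66*g + 3.4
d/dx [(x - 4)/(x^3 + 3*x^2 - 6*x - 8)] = (x^3 + 3*x^2 - 6*x - 3*(x - 4)*(x^2 + 2*x - 2) - 8)/(x^3 + 3*x^2 - 6*x - 8)^2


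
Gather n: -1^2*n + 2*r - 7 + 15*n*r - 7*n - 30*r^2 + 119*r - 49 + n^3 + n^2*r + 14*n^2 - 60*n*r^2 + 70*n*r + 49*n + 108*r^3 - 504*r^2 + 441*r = n^3 + n^2*(r + 14) + n*(-60*r^2 + 85*r + 41) + 108*r^3 - 534*r^2 + 562*r - 56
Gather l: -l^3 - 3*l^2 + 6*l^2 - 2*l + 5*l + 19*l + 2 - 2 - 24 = -l^3 + 3*l^2 + 22*l - 24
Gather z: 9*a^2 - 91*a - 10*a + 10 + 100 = 9*a^2 - 101*a + 110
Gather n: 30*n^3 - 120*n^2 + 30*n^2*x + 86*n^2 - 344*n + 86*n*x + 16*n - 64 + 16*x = 30*n^3 + n^2*(30*x - 34) + n*(86*x - 328) + 16*x - 64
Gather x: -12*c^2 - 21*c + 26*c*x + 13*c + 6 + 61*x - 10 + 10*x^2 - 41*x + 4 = -12*c^2 - 8*c + 10*x^2 + x*(26*c + 20)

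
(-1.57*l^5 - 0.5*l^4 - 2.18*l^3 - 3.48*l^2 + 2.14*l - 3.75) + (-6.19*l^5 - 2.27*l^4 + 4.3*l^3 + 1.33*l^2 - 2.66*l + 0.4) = -7.76*l^5 - 2.77*l^4 + 2.12*l^3 - 2.15*l^2 - 0.52*l - 3.35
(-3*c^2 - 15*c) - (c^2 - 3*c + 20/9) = -4*c^2 - 12*c - 20/9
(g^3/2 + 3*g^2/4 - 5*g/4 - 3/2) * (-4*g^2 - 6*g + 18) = -2*g^5 - 6*g^4 + 19*g^3/2 + 27*g^2 - 27*g/2 - 27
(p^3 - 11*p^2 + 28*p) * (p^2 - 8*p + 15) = p^5 - 19*p^4 + 131*p^3 - 389*p^2 + 420*p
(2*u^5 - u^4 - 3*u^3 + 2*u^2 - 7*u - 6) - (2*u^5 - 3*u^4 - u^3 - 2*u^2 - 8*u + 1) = 2*u^4 - 2*u^3 + 4*u^2 + u - 7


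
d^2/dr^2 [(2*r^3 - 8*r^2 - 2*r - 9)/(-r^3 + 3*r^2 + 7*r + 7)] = 4*(r^6 - 18*r^5 + 60*r^4 - 8*r^3 - 330*r^2 + 168*r + 273)/(r^9 - 9*r^8 + 6*r^7 + 78*r^6 + 84*r^5 - 336*r^4 - 1078*r^3 - 1470*r^2 - 1029*r - 343)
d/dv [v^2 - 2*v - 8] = 2*v - 2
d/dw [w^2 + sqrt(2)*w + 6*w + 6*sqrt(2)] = 2*w + sqrt(2) + 6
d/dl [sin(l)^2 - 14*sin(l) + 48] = 2*(sin(l) - 7)*cos(l)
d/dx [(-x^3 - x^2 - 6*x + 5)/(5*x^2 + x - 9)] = (-5*x^4 - 2*x^3 + 56*x^2 - 32*x + 49)/(25*x^4 + 10*x^3 - 89*x^2 - 18*x + 81)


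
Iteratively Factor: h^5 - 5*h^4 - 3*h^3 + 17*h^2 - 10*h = (h + 2)*(h^4 - 7*h^3 + 11*h^2 - 5*h) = (h - 5)*(h + 2)*(h^3 - 2*h^2 + h) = h*(h - 5)*(h + 2)*(h^2 - 2*h + 1) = h*(h - 5)*(h - 1)*(h + 2)*(h - 1)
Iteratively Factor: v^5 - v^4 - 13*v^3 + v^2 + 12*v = (v - 1)*(v^4 - 13*v^2 - 12*v) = (v - 4)*(v - 1)*(v^3 + 4*v^2 + 3*v) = v*(v - 4)*(v - 1)*(v^2 + 4*v + 3) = v*(v - 4)*(v - 1)*(v + 3)*(v + 1)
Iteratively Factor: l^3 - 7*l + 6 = (l - 2)*(l^2 + 2*l - 3) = (l - 2)*(l - 1)*(l + 3)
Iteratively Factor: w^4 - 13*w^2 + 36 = (w + 2)*(w^3 - 2*w^2 - 9*w + 18) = (w - 3)*(w + 2)*(w^2 + w - 6) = (w - 3)*(w - 2)*(w + 2)*(w + 3)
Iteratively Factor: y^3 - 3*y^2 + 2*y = (y - 1)*(y^2 - 2*y) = (y - 2)*(y - 1)*(y)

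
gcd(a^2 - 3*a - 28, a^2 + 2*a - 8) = a + 4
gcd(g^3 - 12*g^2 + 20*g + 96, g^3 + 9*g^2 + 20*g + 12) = g + 2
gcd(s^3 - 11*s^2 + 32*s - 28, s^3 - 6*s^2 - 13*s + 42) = s^2 - 9*s + 14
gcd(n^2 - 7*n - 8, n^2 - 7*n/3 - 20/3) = 1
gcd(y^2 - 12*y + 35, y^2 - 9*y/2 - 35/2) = y - 7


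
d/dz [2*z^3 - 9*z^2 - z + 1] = 6*z^2 - 18*z - 1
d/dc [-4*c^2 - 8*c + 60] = -8*c - 8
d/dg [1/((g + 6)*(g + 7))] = (-2*g - 13)/(g^4 + 26*g^3 + 253*g^2 + 1092*g + 1764)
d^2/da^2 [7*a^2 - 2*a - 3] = 14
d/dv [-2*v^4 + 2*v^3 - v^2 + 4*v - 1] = -8*v^3 + 6*v^2 - 2*v + 4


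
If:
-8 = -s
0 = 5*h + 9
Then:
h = -9/5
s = 8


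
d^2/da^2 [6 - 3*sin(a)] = 3*sin(a)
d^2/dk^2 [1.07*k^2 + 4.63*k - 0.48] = 2.14000000000000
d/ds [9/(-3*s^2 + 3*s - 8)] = 27*(2*s - 1)/(3*s^2 - 3*s + 8)^2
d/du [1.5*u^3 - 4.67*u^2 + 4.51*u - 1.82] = 4.5*u^2 - 9.34*u + 4.51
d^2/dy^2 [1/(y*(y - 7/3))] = 6*(27*y^2 - 63*y + 49)/(y^3*(27*y^3 - 189*y^2 + 441*y - 343))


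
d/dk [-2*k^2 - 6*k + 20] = -4*k - 6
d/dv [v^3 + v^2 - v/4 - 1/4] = 3*v^2 + 2*v - 1/4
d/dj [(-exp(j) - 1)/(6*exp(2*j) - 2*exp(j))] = (3*exp(2*j) + 6*exp(j) - 1)*exp(-j)/(2*(9*exp(2*j) - 6*exp(j) + 1))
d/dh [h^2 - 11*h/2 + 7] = 2*h - 11/2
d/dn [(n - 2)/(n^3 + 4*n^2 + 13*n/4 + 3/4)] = 4*(-4*n^2 + 6*n + 29)/(8*n^5 + 60*n^4 + 150*n^3 + 145*n^2 + 60*n + 9)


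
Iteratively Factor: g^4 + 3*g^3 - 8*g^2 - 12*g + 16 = (g + 4)*(g^3 - g^2 - 4*g + 4) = (g - 2)*(g + 4)*(g^2 + g - 2) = (g - 2)*(g - 1)*(g + 4)*(g + 2)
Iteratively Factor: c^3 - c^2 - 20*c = (c - 5)*(c^2 + 4*c) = (c - 5)*(c + 4)*(c)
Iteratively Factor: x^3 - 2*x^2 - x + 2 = (x - 2)*(x^2 - 1) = (x - 2)*(x + 1)*(x - 1)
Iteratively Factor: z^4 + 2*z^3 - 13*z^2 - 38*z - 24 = (z + 1)*(z^3 + z^2 - 14*z - 24) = (z + 1)*(z + 2)*(z^2 - z - 12) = (z - 4)*(z + 1)*(z + 2)*(z + 3)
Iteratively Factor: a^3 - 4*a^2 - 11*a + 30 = (a - 5)*(a^2 + a - 6) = (a - 5)*(a + 3)*(a - 2)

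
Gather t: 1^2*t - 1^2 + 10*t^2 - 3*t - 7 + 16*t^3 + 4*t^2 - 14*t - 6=16*t^3 + 14*t^2 - 16*t - 14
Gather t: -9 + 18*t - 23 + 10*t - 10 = 28*t - 42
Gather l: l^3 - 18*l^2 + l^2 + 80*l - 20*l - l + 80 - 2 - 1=l^3 - 17*l^2 + 59*l + 77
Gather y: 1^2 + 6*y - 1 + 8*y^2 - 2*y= 8*y^2 + 4*y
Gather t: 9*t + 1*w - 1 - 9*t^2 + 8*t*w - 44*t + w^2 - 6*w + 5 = -9*t^2 + t*(8*w - 35) + w^2 - 5*w + 4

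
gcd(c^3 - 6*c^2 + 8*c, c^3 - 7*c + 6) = c - 2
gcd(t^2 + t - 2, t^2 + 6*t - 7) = t - 1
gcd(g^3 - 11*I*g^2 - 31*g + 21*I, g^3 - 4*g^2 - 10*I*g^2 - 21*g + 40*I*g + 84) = g^2 - 10*I*g - 21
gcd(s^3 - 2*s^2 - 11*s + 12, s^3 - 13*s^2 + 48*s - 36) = s - 1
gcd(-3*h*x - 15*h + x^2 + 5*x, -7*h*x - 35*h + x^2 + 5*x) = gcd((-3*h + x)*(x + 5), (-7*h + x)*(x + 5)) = x + 5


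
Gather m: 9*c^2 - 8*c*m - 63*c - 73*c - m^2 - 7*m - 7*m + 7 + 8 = 9*c^2 - 136*c - m^2 + m*(-8*c - 14) + 15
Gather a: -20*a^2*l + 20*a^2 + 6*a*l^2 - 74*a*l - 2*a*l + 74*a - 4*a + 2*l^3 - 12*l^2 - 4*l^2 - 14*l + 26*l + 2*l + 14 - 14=a^2*(20 - 20*l) + a*(6*l^2 - 76*l + 70) + 2*l^3 - 16*l^2 + 14*l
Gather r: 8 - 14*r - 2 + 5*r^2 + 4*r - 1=5*r^2 - 10*r + 5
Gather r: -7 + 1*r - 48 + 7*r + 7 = 8*r - 48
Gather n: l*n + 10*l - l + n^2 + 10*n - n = 9*l + n^2 + n*(l + 9)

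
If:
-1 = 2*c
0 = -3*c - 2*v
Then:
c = -1/2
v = 3/4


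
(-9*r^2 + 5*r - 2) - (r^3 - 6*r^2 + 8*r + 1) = -r^3 - 3*r^2 - 3*r - 3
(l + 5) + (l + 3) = 2*l + 8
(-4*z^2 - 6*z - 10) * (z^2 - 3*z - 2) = -4*z^4 + 6*z^3 + 16*z^2 + 42*z + 20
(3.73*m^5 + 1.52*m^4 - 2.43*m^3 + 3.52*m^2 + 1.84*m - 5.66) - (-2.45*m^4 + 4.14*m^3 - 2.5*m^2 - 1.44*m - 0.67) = 3.73*m^5 + 3.97*m^4 - 6.57*m^3 + 6.02*m^2 + 3.28*m - 4.99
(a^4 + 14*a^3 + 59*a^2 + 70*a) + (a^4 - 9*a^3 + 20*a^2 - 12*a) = 2*a^4 + 5*a^3 + 79*a^2 + 58*a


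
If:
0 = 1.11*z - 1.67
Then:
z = 1.50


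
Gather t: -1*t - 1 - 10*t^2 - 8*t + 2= -10*t^2 - 9*t + 1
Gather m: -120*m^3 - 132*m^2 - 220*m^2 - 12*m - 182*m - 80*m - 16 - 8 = -120*m^3 - 352*m^2 - 274*m - 24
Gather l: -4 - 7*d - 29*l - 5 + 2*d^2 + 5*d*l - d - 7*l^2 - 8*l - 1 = 2*d^2 - 8*d - 7*l^2 + l*(5*d - 37) - 10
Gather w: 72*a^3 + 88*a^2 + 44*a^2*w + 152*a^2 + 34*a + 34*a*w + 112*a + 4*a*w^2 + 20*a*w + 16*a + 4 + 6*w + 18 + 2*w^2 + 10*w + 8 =72*a^3 + 240*a^2 + 162*a + w^2*(4*a + 2) + w*(44*a^2 + 54*a + 16) + 30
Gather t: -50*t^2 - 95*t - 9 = -50*t^2 - 95*t - 9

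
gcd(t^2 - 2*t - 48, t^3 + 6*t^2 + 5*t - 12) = 1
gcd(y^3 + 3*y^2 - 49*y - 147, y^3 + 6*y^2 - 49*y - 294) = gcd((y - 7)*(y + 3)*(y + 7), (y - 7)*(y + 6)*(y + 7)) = y^2 - 49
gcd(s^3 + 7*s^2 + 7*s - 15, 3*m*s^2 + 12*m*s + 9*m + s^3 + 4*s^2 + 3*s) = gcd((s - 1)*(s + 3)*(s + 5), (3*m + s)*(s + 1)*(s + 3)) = s + 3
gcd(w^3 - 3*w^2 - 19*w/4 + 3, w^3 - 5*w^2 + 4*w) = w - 4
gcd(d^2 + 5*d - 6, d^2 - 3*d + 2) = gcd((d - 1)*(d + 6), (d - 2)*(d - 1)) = d - 1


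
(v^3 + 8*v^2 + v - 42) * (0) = 0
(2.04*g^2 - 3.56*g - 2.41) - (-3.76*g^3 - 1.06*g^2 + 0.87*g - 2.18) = 3.76*g^3 + 3.1*g^2 - 4.43*g - 0.23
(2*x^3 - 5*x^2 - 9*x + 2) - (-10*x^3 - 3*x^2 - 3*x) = 12*x^3 - 2*x^2 - 6*x + 2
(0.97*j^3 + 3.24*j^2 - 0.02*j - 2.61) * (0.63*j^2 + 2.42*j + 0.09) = 0.6111*j^5 + 4.3886*j^4 + 7.9155*j^3 - 1.4011*j^2 - 6.318*j - 0.2349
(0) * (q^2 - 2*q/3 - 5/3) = 0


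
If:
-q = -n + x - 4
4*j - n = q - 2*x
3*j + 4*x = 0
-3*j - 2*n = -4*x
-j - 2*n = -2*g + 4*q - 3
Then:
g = 179/62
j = 16/31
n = -48/31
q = 88/31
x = -12/31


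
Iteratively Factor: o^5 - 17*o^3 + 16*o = (o + 1)*(o^4 - o^3 - 16*o^2 + 16*o) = (o + 1)*(o + 4)*(o^3 - 5*o^2 + 4*o) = (o - 4)*(o + 1)*(o + 4)*(o^2 - o) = (o - 4)*(o - 1)*(o + 1)*(o + 4)*(o)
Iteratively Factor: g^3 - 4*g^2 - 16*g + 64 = (g + 4)*(g^2 - 8*g + 16) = (g - 4)*(g + 4)*(g - 4)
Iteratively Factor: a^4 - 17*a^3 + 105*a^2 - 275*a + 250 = (a - 5)*(a^3 - 12*a^2 + 45*a - 50) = (a - 5)^2*(a^2 - 7*a + 10) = (a - 5)^2*(a - 2)*(a - 5)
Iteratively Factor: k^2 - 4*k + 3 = (k - 3)*(k - 1)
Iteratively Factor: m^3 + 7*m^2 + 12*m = (m + 4)*(m^2 + 3*m) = m*(m + 4)*(m + 3)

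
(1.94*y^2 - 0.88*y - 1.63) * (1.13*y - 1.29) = 2.1922*y^3 - 3.497*y^2 - 0.7067*y + 2.1027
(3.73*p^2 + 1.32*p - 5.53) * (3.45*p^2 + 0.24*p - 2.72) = 12.8685*p^4 + 5.4492*p^3 - 28.9073*p^2 - 4.9176*p + 15.0416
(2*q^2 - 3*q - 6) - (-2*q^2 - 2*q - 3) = 4*q^2 - q - 3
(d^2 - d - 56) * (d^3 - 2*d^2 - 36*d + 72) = d^5 - 3*d^4 - 90*d^3 + 220*d^2 + 1944*d - 4032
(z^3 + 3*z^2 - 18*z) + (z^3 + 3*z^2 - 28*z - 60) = 2*z^3 + 6*z^2 - 46*z - 60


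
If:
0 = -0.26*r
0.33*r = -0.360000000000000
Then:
No Solution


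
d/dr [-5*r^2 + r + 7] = 1 - 10*r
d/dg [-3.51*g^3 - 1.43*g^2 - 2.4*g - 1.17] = -10.53*g^2 - 2.86*g - 2.4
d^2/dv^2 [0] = 0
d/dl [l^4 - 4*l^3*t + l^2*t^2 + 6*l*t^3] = 4*l^3 - 12*l^2*t + 2*l*t^2 + 6*t^3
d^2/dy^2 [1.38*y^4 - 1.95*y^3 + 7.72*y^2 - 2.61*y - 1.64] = 16.56*y^2 - 11.7*y + 15.44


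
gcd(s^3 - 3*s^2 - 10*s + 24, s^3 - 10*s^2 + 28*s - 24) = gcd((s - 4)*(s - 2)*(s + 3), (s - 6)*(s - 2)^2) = s - 2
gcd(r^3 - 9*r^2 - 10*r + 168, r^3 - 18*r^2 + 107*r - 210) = r^2 - 13*r + 42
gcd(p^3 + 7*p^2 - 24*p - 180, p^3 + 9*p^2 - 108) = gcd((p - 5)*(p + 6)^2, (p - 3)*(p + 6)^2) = p^2 + 12*p + 36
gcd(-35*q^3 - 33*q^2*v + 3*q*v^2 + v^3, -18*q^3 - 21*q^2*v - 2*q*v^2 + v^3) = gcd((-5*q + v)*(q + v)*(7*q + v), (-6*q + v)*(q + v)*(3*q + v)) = q + v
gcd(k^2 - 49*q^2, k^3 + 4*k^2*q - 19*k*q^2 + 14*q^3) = k + 7*q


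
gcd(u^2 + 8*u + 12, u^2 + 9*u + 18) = u + 6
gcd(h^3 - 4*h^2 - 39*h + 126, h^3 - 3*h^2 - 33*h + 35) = h - 7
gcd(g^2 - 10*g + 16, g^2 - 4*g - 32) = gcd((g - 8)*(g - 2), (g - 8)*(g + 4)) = g - 8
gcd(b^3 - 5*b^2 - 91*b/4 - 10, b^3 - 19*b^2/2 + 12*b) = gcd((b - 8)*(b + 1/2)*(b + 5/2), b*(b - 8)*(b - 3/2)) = b - 8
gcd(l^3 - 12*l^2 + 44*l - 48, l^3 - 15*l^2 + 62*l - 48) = l - 6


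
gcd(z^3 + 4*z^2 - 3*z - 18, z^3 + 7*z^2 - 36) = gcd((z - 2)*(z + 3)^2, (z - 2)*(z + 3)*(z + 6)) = z^2 + z - 6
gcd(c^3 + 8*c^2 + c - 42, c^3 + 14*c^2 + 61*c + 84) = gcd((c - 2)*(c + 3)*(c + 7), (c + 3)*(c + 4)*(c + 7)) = c^2 + 10*c + 21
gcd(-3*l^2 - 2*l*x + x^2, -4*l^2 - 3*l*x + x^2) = l + x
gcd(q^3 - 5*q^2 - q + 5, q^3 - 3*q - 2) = q + 1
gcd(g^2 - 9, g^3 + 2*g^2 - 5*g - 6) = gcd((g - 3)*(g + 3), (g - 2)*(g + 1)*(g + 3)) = g + 3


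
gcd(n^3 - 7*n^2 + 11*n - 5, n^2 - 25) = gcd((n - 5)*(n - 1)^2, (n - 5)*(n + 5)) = n - 5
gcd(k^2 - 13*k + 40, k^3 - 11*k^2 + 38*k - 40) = k - 5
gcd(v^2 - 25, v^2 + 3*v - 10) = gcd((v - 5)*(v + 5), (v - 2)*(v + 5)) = v + 5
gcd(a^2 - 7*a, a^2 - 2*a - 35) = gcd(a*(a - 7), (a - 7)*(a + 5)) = a - 7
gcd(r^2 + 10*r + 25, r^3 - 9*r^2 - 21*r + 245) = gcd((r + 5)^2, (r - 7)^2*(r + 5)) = r + 5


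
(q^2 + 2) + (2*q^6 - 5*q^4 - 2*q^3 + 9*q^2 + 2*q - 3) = 2*q^6 - 5*q^4 - 2*q^3 + 10*q^2 + 2*q - 1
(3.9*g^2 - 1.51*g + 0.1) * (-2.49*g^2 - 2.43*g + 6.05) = -9.711*g^4 - 5.7171*g^3 + 27.0153*g^2 - 9.3785*g + 0.605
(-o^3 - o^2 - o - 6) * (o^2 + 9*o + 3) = -o^5 - 10*o^4 - 13*o^3 - 18*o^2 - 57*o - 18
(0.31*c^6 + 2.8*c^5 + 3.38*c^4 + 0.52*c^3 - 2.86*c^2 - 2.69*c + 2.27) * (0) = 0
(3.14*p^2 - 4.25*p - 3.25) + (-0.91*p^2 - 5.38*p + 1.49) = 2.23*p^2 - 9.63*p - 1.76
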